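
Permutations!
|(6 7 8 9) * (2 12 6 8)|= |(2 12 6 7)(8 9)|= 4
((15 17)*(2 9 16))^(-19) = ((2 9 16)(15 17))^(-19) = (2 16 9)(15 17)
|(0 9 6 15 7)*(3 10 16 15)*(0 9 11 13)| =|(0 11 13)(3 10 16 15 7 9 6)| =21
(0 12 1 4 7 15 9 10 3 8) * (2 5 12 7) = (0 7 15 9 10 3 8)(1 4 2 5 12) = [7, 4, 5, 8, 2, 12, 6, 15, 0, 10, 3, 11, 1, 13, 14, 9]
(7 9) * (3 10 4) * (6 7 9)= (3 10 4)(6 7)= [0, 1, 2, 10, 3, 5, 7, 6, 8, 9, 4]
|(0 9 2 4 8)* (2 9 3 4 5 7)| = 12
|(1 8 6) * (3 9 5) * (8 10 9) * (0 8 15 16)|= 10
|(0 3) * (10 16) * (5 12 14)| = 6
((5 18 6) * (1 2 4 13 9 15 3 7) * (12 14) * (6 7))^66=(18)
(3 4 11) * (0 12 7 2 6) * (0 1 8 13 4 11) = (0 12 7 2 6 1 8 13 4)(3 11) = [12, 8, 6, 11, 0, 5, 1, 2, 13, 9, 10, 3, 7, 4]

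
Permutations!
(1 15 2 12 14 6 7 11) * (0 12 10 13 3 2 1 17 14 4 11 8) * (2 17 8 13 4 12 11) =[11, 15, 10, 17, 2, 5, 7, 13, 0, 9, 4, 8, 12, 3, 6, 1, 16, 14] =(0 11 8)(1 15)(2 10 4)(3 17 14 6 7 13)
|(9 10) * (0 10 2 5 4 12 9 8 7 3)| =5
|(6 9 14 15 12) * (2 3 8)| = |(2 3 8)(6 9 14 15 12)| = 15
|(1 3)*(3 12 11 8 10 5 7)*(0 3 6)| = |(0 3 1 12 11 8 10 5 7 6)| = 10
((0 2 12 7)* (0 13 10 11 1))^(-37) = (0 7 11 2 13 1 12 10)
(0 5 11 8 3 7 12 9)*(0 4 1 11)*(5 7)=(0 7 12 9 4 1 11 8 3 5)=[7, 11, 2, 5, 1, 0, 6, 12, 3, 4, 10, 8, 9]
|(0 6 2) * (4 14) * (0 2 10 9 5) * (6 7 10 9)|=|(0 7 10 6 9 5)(4 14)|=6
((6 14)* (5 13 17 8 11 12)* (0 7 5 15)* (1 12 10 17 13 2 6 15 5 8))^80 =(0 8 10 1 5 6 15 7 11 17 12 2 14)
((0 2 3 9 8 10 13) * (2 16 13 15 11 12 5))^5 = (0 13 16)(2 15 3 11 9 12 8 5 10)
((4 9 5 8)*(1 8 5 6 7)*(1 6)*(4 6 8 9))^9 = (1 9)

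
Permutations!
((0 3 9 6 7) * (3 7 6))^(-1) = (0 7)(3 9)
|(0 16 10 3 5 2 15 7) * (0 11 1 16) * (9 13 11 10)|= 30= |(1 16 9 13 11)(2 15 7 10 3 5)|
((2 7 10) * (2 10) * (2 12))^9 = ((2 7 12))^9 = (12)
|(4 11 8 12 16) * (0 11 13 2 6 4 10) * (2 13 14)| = |(0 11 8 12 16 10)(2 6 4 14)| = 12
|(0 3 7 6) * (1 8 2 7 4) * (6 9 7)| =14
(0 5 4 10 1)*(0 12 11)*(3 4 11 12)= (12)(0 5 11)(1 3 4 10)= [5, 3, 2, 4, 10, 11, 6, 7, 8, 9, 1, 0, 12]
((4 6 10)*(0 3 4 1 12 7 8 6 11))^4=(1 6 7)(8 12 10)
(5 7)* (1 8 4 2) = [0, 8, 1, 3, 2, 7, 6, 5, 4] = (1 8 4 2)(5 7)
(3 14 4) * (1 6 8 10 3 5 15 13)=(1 6 8 10 3 14 4 5 15 13)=[0, 6, 2, 14, 5, 15, 8, 7, 10, 9, 3, 11, 12, 1, 4, 13]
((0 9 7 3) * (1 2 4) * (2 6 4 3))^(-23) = (0 7 3 9 2)(1 6 4)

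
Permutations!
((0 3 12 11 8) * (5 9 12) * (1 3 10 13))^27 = ((0 10 13 1 3 5 9 12 11 8))^27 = (0 12 3 10 11 5 13 8 9 1)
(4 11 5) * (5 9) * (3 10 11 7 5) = (3 10 11 9)(4 7 5) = [0, 1, 2, 10, 7, 4, 6, 5, 8, 3, 11, 9]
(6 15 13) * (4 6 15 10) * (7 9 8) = (4 6 10)(7 9 8)(13 15) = [0, 1, 2, 3, 6, 5, 10, 9, 7, 8, 4, 11, 12, 15, 14, 13]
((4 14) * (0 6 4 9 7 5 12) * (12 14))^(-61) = (0 12 4 6)(5 7 9 14) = ((0 6 4 12)(5 14 9 7))^(-61)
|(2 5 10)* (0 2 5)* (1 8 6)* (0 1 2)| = |(1 8 6 2)(5 10)| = 4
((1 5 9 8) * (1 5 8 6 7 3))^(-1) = ((1 8 5 9 6 7 3))^(-1) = (1 3 7 6 9 5 8)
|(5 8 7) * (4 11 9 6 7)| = |(4 11 9 6 7 5 8)| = 7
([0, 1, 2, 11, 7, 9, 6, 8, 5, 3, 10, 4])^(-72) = (3 5 7 11 9 8 4)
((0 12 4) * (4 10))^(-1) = ((0 12 10 4))^(-1) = (0 4 10 12)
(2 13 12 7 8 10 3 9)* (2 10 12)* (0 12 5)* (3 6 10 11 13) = [12, 1, 3, 9, 4, 0, 10, 8, 5, 11, 6, 13, 7, 2] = (0 12 7 8 5)(2 3 9 11 13)(6 10)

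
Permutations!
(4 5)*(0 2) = (0 2)(4 5) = [2, 1, 0, 3, 5, 4]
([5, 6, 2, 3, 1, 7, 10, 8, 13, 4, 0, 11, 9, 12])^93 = (0 12 10 13 6 8 1 7 4 5 9)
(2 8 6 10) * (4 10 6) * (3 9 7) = (2 8 4 10)(3 9 7) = [0, 1, 8, 9, 10, 5, 6, 3, 4, 7, 2]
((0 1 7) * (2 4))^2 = (0 7 1)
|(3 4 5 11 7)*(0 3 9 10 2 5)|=|(0 3 4)(2 5 11 7 9 10)|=6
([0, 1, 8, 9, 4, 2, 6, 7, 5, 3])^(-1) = [0, 1, 5, 9, 4, 8, 6, 7, 2, 3]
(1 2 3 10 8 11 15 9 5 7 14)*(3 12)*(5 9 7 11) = (1 2 12 3 10 8 5 11 15 7 14) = [0, 2, 12, 10, 4, 11, 6, 14, 5, 9, 8, 15, 3, 13, 1, 7]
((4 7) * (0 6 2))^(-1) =((0 6 2)(4 7))^(-1) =(0 2 6)(4 7)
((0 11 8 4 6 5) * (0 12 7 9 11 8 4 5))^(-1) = ((0 8 5 12 7 9 11 4 6))^(-1) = (0 6 4 11 9 7 12 5 8)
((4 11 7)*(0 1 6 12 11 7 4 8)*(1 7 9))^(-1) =(0 8 7)(1 9 4 11 12 6)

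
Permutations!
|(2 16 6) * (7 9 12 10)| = |(2 16 6)(7 9 12 10)| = 12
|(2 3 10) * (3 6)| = |(2 6 3 10)| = 4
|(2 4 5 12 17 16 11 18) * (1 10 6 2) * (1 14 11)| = |(1 10 6 2 4 5 12 17 16)(11 18 14)| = 9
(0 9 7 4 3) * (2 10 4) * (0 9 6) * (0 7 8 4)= (0 6 7 2 10)(3 9 8 4)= [6, 1, 10, 9, 3, 5, 7, 2, 4, 8, 0]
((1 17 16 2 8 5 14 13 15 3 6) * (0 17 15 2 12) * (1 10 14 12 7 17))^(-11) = (0 1 15 3 6 10 14 13 2 8 5 12)(7 17 16)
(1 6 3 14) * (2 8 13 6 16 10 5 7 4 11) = (1 16 10 5 7 4 11 2 8 13 6 3 14) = [0, 16, 8, 14, 11, 7, 3, 4, 13, 9, 5, 2, 12, 6, 1, 15, 10]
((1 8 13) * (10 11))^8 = (1 13 8)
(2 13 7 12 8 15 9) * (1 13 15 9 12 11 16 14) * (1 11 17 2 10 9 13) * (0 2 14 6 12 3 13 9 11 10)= (0 2 15 3 13 7 17 14 10 11 16 6 12 8 9)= [2, 1, 15, 13, 4, 5, 12, 17, 9, 0, 11, 16, 8, 7, 10, 3, 6, 14]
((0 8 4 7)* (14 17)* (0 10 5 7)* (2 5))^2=((0 8 4)(2 5 7 10)(14 17))^2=(17)(0 4 8)(2 7)(5 10)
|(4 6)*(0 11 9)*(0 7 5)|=|(0 11 9 7 5)(4 6)|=10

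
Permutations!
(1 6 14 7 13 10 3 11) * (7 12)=(1 6 14 12 7 13 10 3 11)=[0, 6, 2, 11, 4, 5, 14, 13, 8, 9, 3, 1, 7, 10, 12]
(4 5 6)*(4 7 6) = (4 5)(6 7) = [0, 1, 2, 3, 5, 4, 7, 6]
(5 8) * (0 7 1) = (0 7 1)(5 8) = [7, 0, 2, 3, 4, 8, 6, 1, 5]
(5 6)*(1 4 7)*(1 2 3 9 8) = (1 4 7 2 3 9 8)(5 6) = [0, 4, 3, 9, 7, 6, 5, 2, 1, 8]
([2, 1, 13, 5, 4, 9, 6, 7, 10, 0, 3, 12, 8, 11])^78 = (0 5 10 12 13)(2 9 3 8 11)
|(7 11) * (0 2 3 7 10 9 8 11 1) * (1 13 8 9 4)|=10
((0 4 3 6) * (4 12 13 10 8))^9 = (0 12 13 10 8 4 3 6)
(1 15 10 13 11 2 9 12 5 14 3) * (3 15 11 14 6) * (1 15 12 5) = (1 11 2 9 5 6 3 15 10 13 14 12) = [0, 11, 9, 15, 4, 6, 3, 7, 8, 5, 13, 2, 1, 14, 12, 10]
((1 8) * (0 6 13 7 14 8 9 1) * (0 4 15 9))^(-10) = ((0 6 13 7 14 8 4 15 9 1))^(-10) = (15)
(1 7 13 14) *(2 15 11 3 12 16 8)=(1 7 13 14)(2 15 11 3 12 16 8)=[0, 7, 15, 12, 4, 5, 6, 13, 2, 9, 10, 3, 16, 14, 1, 11, 8]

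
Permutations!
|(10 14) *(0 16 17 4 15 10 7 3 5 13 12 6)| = |(0 16 17 4 15 10 14 7 3 5 13 12 6)| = 13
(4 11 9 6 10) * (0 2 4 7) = (0 2 4 11 9 6 10 7) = [2, 1, 4, 3, 11, 5, 10, 0, 8, 6, 7, 9]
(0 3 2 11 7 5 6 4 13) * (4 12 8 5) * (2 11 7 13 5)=(0 3 11 13)(2 7 4 5 6 12 8)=[3, 1, 7, 11, 5, 6, 12, 4, 2, 9, 10, 13, 8, 0]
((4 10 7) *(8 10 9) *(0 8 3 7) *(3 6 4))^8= (0 10 8)(4 6 9)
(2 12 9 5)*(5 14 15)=(2 12 9 14 15 5)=[0, 1, 12, 3, 4, 2, 6, 7, 8, 14, 10, 11, 9, 13, 15, 5]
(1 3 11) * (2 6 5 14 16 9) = (1 3 11)(2 6 5 14 16 9) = [0, 3, 6, 11, 4, 14, 5, 7, 8, 2, 10, 1, 12, 13, 16, 15, 9]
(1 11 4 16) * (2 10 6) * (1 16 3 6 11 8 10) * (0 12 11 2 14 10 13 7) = (16)(0 12 11 4 3 6 14 10 2 1 8 13 7) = [12, 8, 1, 6, 3, 5, 14, 0, 13, 9, 2, 4, 11, 7, 10, 15, 16]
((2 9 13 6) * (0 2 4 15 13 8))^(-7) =(0 2 9 8)(4 15 13 6)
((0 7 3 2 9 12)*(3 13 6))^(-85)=(0 6 9 7 3 12 13 2)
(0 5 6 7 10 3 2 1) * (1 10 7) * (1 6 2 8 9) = (0 5 2 10 3 8 9 1) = [5, 0, 10, 8, 4, 2, 6, 7, 9, 1, 3]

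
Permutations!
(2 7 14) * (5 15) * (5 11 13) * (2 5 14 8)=(2 7 8)(5 15 11 13 14)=[0, 1, 7, 3, 4, 15, 6, 8, 2, 9, 10, 13, 12, 14, 5, 11]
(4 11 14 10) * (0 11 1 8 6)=(0 11 14 10 4 1 8 6)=[11, 8, 2, 3, 1, 5, 0, 7, 6, 9, 4, 14, 12, 13, 10]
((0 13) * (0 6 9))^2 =((0 13 6 9))^2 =(0 6)(9 13)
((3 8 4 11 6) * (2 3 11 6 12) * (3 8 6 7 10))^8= (2 12 11 6 3 10 7 4 8)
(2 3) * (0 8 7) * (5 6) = [8, 1, 3, 2, 4, 6, 5, 0, 7] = (0 8 7)(2 3)(5 6)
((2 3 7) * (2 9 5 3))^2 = (3 9)(5 7)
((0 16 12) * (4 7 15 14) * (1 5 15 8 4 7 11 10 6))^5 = ((0 16 12)(1 5 15 14 7 8 4 11 10 6))^5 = (0 12 16)(1 8)(4 5)(6 7)(10 14)(11 15)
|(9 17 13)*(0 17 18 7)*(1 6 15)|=6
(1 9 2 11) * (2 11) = [0, 9, 2, 3, 4, 5, 6, 7, 8, 11, 10, 1] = (1 9 11)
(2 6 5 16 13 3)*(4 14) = [0, 1, 6, 2, 14, 16, 5, 7, 8, 9, 10, 11, 12, 3, 4, 15, 13] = (2 6 5 16 13 3)(4 14)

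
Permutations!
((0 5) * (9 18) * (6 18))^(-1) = ((0 5)(6 18 9))^(-1) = (0 5)(6 9 18)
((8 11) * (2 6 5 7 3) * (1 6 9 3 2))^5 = ((1 6 5 7 2 9 3)(8 11))^5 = (1 9 7 6 3 2 5)(8 11)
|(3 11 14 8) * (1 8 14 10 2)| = 6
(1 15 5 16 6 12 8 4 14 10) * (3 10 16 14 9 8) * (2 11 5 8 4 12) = (1 15 8 12 3 10)(2 11 5 14 16 6)(4 9) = [0, 15, 11, 10, 9, 14, 2, 7, 12, 4, 1, 5, 3, 13, 16, 8, 6]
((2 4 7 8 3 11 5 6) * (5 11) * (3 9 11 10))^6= (2 10 7 5 9)(3 8 6 11 4)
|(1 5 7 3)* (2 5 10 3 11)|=|(1 10 3)(2 5 7 11)|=12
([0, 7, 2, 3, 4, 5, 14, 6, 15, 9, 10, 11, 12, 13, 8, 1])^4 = [0, 8, 2, 3, 4, 5, 1, 15, 6, 9, 10, 11, 12, 13, 7, 14]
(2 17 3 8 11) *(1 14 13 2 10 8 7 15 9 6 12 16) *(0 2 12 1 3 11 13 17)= (0 2)(1 14 17 11 10 8 13 12 16 3 7 15 9 6)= [2, 14, 0, 7, 4, 5, 1, 15, 13, 6, 8, 10, 16, 12, 17, 9, 3, 11]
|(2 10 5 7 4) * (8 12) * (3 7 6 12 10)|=|(2 3 7 4)(5 6 12 8 10)|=20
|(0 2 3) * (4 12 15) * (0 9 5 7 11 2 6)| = 6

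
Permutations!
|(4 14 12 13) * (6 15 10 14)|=|(4 6 15 10 14 12 13)|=7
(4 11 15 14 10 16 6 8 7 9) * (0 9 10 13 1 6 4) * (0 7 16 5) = (0 9 7 10 5)(1 6 8 16 4 11 15 14 13) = [9, 6, 2, 3, 11, 0, 8, 10, 16, 7, 5, 15, 12, 1, 13, 14, 4]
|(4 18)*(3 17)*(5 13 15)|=6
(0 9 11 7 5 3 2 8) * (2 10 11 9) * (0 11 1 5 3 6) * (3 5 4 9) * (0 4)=(0 2 8 11 7 5 6 4 9 3 10 1)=[2, 0, 8, 10, 9, 6, 4, 5, 11, 3, 1, 7]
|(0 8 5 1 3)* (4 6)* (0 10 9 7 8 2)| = 14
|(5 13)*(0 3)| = 2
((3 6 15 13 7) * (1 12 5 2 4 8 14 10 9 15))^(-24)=(1 4 9 3 5 14 13)(2 10 7 12 8 15 6)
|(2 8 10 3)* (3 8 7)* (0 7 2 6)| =|(0 7 3 6)(8 10)| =4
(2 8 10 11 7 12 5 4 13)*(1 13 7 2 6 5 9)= (1 13 6 5 4 7 12 9)(2 8 10 11)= [0, 13, 8, 3, 7, 4, 5, 12, 10, 1, 11, 2, 9, 6]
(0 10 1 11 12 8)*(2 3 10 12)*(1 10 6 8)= (0 12 1 11 2 3 6 8)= [12, 11, 3, 6, 4, 5, 8, 7, 0, 9, 10, 2, 1]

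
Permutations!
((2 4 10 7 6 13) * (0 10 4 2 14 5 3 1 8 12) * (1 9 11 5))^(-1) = (0 12 8 1 14 13 6 7 10)(3 5 11 9)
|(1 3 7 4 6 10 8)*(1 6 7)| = 6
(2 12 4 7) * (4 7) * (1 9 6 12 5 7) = (1 9 6 12)(2 5 7) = [0, 9, 5, 3, 4, 7, 12, 2, 8, 6, 10, 11, 1]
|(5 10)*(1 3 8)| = |(1 3 8)(5 10)| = 6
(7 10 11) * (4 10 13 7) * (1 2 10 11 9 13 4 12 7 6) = (1 2 10 9 13 6)(4 11 12 7) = [0, 2, 10, 3, 11, 5, 1, 4, 8, 13, 9, 12, 7, 6]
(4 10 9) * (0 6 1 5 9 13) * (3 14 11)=(0 6 1 5 9 4 10 13)(3 14 11)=[6, 5, 2, 14, 10, 9, 1, 7, 8, 4, 13, 3, 12, 0, 11]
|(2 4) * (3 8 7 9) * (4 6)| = 12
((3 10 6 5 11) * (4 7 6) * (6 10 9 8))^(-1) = (3 11 5 6 8 9)(4 10 7) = ((3 9 8 6 5 11)(4 7 10))^(-1)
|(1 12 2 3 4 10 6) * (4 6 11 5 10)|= 15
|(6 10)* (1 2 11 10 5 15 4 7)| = |(1 2 11 10 6 5 15 4 7)| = 9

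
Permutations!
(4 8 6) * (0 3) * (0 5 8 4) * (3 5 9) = (0 5 8 6)(3 9) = [5, 1, 2, 9, 4, 8, 0, 7, 6, 3]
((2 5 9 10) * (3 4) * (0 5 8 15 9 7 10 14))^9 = ((0 5 7 10 2 8 15 9 14)(3 4))^9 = (15)(3 4)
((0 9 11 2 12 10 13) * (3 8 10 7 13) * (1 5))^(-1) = ((0 9 11 2 12 7 13)(1 5)(3 8 10))^(-1) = (0 13 7 12 2 11 9)(1 5)(3 10 8)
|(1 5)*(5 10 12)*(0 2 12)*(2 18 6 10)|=4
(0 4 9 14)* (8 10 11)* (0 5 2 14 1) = [4, 0, 14, 3, 9, 2, 6, 7, 10, 1, 11, 8, 12, 13, 5] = (0 4 9 1)(2 14 5)(8 10 11)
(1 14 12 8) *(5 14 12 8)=[0, 12, 2, 3, 4, 14, 6, 7, 1, 9, 10, 11, 5, 13, 8]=(1 12 5 14 8)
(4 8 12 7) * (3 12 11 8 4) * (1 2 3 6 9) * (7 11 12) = (1 2 3 7 6 9)(8 12 11) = [0, 2, 3, 7, 4, 5, 9, 6, 12, 1, 10, 8, 11]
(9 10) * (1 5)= (1 5)(9 10)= [0, 5, 2, 3, 4, 1, 6, 7, 8, 10, 9]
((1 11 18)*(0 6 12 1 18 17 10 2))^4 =((18)(0 6 12 1 11 17 10 2))^4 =(18)(0 11)(1 2)(6 17)(10 12)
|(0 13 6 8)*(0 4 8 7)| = 4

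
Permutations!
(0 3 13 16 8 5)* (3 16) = (0 16 8 5)(3 13) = [16, 1, 2, 13, 4, 0, 6, 7, 5, 9, 10, 11, 12, 3, 14, 15, 8]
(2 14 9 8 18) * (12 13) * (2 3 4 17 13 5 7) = (2 14 9 8 18 3 4 17 13 12 5 7) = [0, 1, 14, 4, 17, 7, 6, 2, 18, 8, 10, 11, 5, 12, 9, 15, 16, 13, 3]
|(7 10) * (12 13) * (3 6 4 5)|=|(3 6 4 5)(7 10)(12 13)|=4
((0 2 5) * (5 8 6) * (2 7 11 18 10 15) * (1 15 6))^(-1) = ((0 7 11 18 10 6 5)(1 15 2 8))^(-1) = (0 5 6 10 18 11 7)(1 8 2 15)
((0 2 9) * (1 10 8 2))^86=(0 10 2)(1 8 9)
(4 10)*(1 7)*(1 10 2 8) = [0, 7, 8, 3, 2, 5, 6, 10, 1, 9, 4] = (1 7 10 4 2 8)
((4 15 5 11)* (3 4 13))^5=(3 13 11 5 15 4)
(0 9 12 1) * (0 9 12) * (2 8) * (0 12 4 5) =(0 4 5)(1 9 12)(2 8) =[4, 9, 8, 3, 5, 0, 6, 7, 2, 12, 10, 11, 1]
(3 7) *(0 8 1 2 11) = [8, 2, 11, 7, 4, 5, 6, 3, 1, 9, 10, 0] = (0 8 1 2 11)(3 7)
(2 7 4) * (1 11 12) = (1 11 12)(2 7 4) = [0, 11, 7, 3, 2, 5, 6, 4, 8, 9, 10, 12, 1]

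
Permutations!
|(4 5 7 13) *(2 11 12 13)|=7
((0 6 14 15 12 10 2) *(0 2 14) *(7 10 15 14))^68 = ((0 6)(7 10)(12 15))^68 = (15)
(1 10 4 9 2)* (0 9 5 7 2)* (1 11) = [9, 10, 11, 3, 5, 7, 6, 2, 8, 0, 4, 1] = (0 9)(1 10 4 5 7 2 11)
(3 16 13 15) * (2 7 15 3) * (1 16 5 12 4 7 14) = [0, 16, 14, 5, 7, 12, 6, 15, 8, 9, 10, 11, 4, 3, 1, 2, 13] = (1 16 13 3 5 12 4 7 15 2 14)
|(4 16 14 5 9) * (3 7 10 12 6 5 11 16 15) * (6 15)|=60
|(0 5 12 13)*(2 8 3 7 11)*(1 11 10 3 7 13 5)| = |(0 1 11 2 8 7 10 3 13)(5 12)| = 18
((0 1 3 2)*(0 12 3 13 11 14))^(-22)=(0 11 1 14 13)(2 3 12)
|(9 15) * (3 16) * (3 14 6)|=|(3 16 14 6)(9 15)|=4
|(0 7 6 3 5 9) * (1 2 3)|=8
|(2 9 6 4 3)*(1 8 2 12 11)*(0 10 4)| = |(0 10 4 3 12 11 1 8 2 9 6)| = 11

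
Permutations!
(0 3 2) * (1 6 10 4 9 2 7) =(0 3 7 1 6 10 4 9 2) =[3, 6, 0, 7, 9, 5, 10, 1, 8, 2, 4]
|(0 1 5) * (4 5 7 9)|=6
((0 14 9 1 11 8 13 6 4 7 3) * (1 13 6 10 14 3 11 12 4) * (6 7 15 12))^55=((0 3)(1 6)(4 15 12)(7 11 8)(9 13 10 14))^55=(0 3)(1 6)(4 15 12)(7 11 8)(9 14 10 13)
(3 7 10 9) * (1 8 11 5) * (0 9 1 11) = (0 9 3 7 10 1 8)(5 11) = [9, 8, 2, 7, 4, 11, 6, 10, 0, 3, 1, 5]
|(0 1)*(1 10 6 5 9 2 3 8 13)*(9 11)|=|(0 10 6 5 11 9 2 3 8 13 1)|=11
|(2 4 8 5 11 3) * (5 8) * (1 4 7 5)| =10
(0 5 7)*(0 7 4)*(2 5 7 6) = (0 7 6 2 5 4) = [7, 1, 5, 3, 0, 4, 2, 6]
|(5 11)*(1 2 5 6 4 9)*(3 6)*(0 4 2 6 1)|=|(0 4 9)(1 6 2 5 11 3)|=6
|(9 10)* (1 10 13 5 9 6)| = |(1 10 6)(5 9 13)| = 3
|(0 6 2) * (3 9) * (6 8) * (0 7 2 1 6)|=2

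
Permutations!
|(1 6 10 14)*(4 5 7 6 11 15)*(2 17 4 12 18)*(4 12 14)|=|(1 11 15 14)(2 17 12 18)(4 5 7 6 10)|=20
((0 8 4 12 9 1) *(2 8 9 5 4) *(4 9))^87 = (0 5)(1 12)(2 8)(4 9)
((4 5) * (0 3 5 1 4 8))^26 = (0 5)(3 8)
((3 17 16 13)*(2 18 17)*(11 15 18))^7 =((2 11 15 18 17 16 13 3))^7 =(2 3 13 16 17 18 15 11)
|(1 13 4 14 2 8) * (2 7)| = 7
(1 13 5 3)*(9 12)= (1 13 5 3)(9 12)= [0, 13, 2, 1, 4, 3, 6, 7, 8, 12, 10, 11, 9, 5]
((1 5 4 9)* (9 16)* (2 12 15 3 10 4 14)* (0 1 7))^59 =(0 3 1 10 5 4 14 16 2 9 12 7 15)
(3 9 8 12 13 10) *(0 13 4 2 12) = [13, 1, 12, 9, 2, 5, 6, 7, 0, 8, 3, 11, 4, 10] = (0 13 10 3 9 8)(2 12 4)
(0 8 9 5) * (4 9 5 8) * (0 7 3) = (0 4 9 8 5 7 3) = [4, 1, 2, 0, 9, 7, 6, 3, 5, 8]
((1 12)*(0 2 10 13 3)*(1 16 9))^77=(0 10 3 2 13)(1 12 16 9)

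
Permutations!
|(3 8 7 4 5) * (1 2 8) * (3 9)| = 8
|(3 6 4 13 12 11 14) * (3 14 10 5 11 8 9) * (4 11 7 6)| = 30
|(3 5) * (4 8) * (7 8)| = 6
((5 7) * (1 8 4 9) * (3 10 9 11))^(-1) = ((1 8 4 11 3 10 9)(5 7))^(-1) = (1 9 10 3 11 4 8)(5 7)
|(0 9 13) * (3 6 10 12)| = |(0 9 13)(3 6 10 12)| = 12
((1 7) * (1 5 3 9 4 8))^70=(9)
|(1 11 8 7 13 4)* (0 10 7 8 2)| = 8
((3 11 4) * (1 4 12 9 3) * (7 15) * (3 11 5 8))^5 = (1 4)(3 8 5)(7 15)(9 12 11)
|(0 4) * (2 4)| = |(0 2 4)| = 3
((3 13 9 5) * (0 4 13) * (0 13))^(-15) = (0 4)(3 13 9 5)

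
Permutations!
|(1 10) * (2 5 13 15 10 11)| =7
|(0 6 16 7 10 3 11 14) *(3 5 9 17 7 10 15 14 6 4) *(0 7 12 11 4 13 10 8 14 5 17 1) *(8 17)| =10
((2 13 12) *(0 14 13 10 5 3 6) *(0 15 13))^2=(2 5 6 13)(3 15 12 10)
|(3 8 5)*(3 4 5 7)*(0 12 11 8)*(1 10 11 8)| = 30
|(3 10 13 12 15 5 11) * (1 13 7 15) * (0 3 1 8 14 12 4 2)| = |(0 3 10 7 15 5 11 1 13 4 2)(8 14 12)| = 33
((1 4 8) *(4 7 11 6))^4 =(1 4 11)(6 7 8) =((1 7 11 6 4 8))^4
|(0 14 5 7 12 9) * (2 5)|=7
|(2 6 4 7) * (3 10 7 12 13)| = |(2 6 4 12 13 3 10 7)| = 8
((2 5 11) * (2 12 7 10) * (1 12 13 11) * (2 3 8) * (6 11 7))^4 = ((1 12 6 11 13 7 10 3 8 2 5))^4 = (1 13 8 12 7 2 6 10 5 11 3)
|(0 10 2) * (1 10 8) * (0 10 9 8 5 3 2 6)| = |(0 5 3 2 10 6)(1 9 8)| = 6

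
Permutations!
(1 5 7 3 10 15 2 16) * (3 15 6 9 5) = [0, 3, 16, 10, 4, 7, 9, 15, 8, 5, 6, 11, 12, 13, 14, 2, 1] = (1 3 10 6 9 5 7 15 2 16)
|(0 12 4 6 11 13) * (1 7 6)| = 8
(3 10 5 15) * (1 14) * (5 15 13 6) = (1 14)(3 10 15)(5 13 6) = [0, 14, 2, 10, 4, 13, 5, 7, 8, 9, 15, 11, 12, 6, 1, 3]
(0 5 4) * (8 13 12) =(0 5 4)(8 13 12) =[5, 1, 2, 3, 0, 4, 6, 7, 13, 9, 10, 11, 8, 12]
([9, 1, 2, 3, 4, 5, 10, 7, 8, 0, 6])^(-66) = (10)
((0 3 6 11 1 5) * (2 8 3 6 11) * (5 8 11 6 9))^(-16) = ((0 9 5)(1 8 3 6 2 11))^(-16) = (0 5 9)(1 3 2)(6 11 8)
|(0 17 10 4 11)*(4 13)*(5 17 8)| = |(0 8 5 17 10 13 4 11)| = 8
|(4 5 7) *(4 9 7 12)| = 6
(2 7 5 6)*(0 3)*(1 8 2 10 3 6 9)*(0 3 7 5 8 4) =(0 6 10 7 8 2 5 9 1 4) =[6, 4, 5, 3, 0, 9, 10, 8, 2, 1, 7]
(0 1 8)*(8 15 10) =[1, 15, 2, 3, 4, 5, 6, 7, 0, 9, 8, 11, 12, 13, 14, 10] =(0 1 15 10 8)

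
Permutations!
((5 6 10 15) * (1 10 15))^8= (5 15 6)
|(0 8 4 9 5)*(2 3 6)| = |(0 8 4 9 5)(2 3 6)| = 15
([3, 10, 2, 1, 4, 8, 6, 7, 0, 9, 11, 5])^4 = (0 11 3 5 1 8 10)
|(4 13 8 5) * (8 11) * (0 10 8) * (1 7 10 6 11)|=|(0 6 11)(1 7 10 8 5 4 13)|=21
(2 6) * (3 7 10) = [0, 1, 6, 7, 4, 5, 2, 10, 8, 9, 3] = (2 6)(3 7 10)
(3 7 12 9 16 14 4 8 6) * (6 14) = (3 7 12 9 16 6)(4 8 14) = [0, 1, 2, 7, 8, 5, 3, 12, 14, 16, 10, 11, 9, 13, 4, 15, 6]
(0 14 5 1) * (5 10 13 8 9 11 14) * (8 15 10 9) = (0 5 1)(9 11 14)(10 13 15) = [5, 0, 2, 3, 4, 1, 6, 7, 8, 11, 13, 14, 12, 15, 9, 10]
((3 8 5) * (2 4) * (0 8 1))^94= (0 1 3 5 8)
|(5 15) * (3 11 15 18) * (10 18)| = 6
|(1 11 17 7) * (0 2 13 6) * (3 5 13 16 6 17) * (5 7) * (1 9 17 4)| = 36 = |(0 2 16 6)(1 11 3 7 9 17 5 13 4)|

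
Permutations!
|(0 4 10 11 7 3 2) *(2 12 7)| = |(0 4 10 11 2)(3 12 7)| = 15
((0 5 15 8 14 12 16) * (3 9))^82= ((0 5 15 8 14 12 16)(3 9))^82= (0 12 8 5 16 14 15)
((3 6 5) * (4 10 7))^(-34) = (3 5 6)(4 7 10) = ((3 6 5)(4 10 7))^(-34)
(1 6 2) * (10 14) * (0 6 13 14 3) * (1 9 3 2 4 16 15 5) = [6, 13, 9, 0, 16, 1, 4, 7, 8, 3, 2, 11, 12, 14, 10, 5, 15] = (0 6 4 16 15 5 1 13 14 10 2 9 3)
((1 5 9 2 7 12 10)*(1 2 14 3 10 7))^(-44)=((1 5 9 14 3 10 2)(7 12))^(-44)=(1 10 14 5 2 3 9)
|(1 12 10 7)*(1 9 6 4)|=|(1 12 10 7 9 6 4)|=7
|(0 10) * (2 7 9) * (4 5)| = |(0 10)(2 7 9)(4 5)| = 6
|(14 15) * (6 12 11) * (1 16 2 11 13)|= 14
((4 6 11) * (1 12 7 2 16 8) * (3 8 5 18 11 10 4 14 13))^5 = ((1 12 7 2 16 5 18 11 14 13 3 8)(4 6 10))^5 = (1 5 3 2 14 12 18 8 16 13 7 11)(4 10 6)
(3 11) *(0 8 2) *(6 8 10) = (0 10 6 8 2)(3 11) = [10, 1, 0, 11, 4, 5, 8, 7, 2, 9, 6, 3]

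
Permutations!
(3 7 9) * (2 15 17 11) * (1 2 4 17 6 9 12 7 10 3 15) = [0, 2, 1, 10, 17, 5, 9, 12, 8, 15, 3, 4, 7, 13, 14, 6, 16, 11] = (1 2)(3 10)(4 17 11)(6 9 15)(7 12)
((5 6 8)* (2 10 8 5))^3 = (10)(5 6)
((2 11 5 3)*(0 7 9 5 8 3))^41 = (0 7 9 5)(2 11 8 3)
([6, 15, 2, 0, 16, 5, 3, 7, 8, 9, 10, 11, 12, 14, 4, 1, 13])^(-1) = (0 3 6)(1 15)(4 14 13 16)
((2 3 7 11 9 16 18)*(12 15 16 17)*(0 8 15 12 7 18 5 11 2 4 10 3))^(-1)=((0 8 15 16 5 11 9 17 7 2)(3 18 4 10))^(-1)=(0 2 7 17 9 11 5 16 15 8)(3 10 4 18)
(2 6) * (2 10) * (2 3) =(2 6 10 3) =[0, 1, 6, 2, 4, 5, 10, 7, 8, 9, 3]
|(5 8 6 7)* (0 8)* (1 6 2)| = |(0 8 2 1 6 7 5)| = 7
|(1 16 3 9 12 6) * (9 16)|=4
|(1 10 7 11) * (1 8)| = 5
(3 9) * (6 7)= (3 9)(6 7)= [0, 1, 2, 9, 4, 5, 7, 6, 8, 3]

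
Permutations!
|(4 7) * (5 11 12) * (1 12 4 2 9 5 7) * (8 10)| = 8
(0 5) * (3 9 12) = (0 5)(3 9 12) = [5, 1, 2, 9, 4, 0, 6, 7, 8, 12, 10, 11, 3]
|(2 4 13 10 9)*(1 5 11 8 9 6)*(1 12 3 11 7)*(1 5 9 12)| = 28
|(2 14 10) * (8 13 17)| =3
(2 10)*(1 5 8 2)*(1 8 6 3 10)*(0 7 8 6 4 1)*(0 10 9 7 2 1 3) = (0 2 10 6)(1 5 4 3 9 7 8) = [2, 5, 10, 9, 3, 4, 0, 8, 1, 7, 6]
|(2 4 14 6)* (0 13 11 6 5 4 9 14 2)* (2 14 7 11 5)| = |(0 13 5 4 14 2 9 7 11 6)| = 10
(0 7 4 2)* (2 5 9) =(0 7 4 5 9 2) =[7, 1, 0, 3, 5, 9, 6, 4, 8, 2]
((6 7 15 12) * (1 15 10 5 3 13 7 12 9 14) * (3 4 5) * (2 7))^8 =(15)(2 3 7 13 10)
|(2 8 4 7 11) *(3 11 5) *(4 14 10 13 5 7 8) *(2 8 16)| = 21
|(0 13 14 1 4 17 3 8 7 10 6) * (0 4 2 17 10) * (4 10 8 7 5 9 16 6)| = 56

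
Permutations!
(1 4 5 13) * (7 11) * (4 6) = (1 6 4 5 13)(7 11) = [0, 6, 2, 3, 5, 13, 4, 11, 8, 9, 10, 7, 12, 1]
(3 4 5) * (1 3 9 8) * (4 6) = (1 3 6 4 5 9 8) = [0, 3, 2, 6, 5, 9, 4, 7, 1, 8]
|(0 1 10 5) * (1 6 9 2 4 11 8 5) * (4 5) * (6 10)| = 21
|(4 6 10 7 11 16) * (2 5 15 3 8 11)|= |(2 5 15 3 8 11 16 4 6 10 7)|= 11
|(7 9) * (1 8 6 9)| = 5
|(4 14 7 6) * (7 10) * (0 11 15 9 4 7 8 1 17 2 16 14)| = |(0 11 15 9 4)(1 17 2 16 14 10 8)(6 7)| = 70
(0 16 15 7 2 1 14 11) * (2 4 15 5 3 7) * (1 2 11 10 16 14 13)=(0 14 10 16 5 3 7 4 15 11)(1 13)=[14, 13, 2, 7, 15, 3, 6, 4, 8, 9, 16, 0, 12, 1, 10, 11, 5]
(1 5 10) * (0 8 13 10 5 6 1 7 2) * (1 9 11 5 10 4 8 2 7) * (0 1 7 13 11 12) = (0 2 1 6 9 12)(4 8 11 5 10 7 13) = [2, 6, 1, 3, 8, 10, 9, 13, 11, 12, 7, 5, 0, 4]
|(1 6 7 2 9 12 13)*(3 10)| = 14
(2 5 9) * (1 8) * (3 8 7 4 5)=(1 7 4 5 9 2 3 8)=[0, 7, 3, 8, 5, 9, 6, 4, 1, 2]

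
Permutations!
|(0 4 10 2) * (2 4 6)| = 6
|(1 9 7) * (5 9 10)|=5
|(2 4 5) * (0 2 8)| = |(0 2 4 5 8)| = 5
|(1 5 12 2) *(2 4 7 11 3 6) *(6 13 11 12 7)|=|(1 5 7 12 4 6 2)(3 13 11)|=21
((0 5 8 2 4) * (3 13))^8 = (13)(0 2 5 4 8)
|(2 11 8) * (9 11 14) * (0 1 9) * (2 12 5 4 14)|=|(0 1 9 11 8 12 5 4 14)|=9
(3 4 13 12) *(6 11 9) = (3 4 13 12)(6 11 9) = [0, 1, 2, 4, 13, 5, 11, 7, 8, 6, 10, 9, 3, 12]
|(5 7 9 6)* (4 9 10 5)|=|(4 9 6)(5 7 10)|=3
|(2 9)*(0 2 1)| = |(0 2 9 1)| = 4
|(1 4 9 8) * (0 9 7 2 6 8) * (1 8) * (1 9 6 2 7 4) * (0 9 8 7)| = 4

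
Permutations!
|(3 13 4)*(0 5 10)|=|(0 5 10)(3 13 4)|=3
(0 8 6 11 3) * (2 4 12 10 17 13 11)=[8, 1, 4, 0, 12, 5, 2, 7, 6, 9, 17, 3, 10, 11, 14, 15, 16, 13]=(0 8 6 2 4 12 10 17 13 11 3)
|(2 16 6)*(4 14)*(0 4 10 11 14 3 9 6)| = |(0 4 3 9 6 2 16)(10 11 14)| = 21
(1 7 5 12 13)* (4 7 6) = (1 6 4 7 5 12 13) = [0, 6, 2, 3, 7, 12, 4, 5, 8, 9, 10, 11, 13, 1]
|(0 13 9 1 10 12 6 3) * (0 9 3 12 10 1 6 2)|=7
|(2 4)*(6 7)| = 2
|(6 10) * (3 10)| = 3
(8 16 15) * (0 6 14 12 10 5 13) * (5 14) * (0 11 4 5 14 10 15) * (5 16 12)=[6, 1, 2, 3, 16, 13, 14, 7, 12, 9, 10, 4, 15, 11, 5, 8, 0]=(0 6 14 5 13 11 4 16)(8 12 15)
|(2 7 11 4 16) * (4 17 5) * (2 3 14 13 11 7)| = |(3 14 13 11 17 5 4 16)| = 8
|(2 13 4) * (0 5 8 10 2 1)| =|(0 5 8 10 2 13 4 1)| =8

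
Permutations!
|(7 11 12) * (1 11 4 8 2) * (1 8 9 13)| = |(1 11 12 7 4 9 13)(2 8)| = 14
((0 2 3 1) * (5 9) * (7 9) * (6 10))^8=((0 2 3 1)(5 7 9)(6 10))^8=(10)(5 9 7)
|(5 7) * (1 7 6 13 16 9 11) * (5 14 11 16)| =|(1 7 14 11)(5 6 13)(9 16)| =12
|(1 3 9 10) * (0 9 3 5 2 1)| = 3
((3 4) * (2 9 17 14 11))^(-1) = ((2 9 17 14 11)(3 4))^(-1) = (2 11 14 17 9)(3 4)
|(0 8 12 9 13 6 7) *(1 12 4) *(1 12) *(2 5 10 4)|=11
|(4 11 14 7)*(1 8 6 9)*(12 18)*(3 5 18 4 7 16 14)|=12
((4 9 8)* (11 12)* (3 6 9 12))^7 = (12)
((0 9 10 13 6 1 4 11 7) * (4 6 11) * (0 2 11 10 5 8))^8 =(13)(2 7 11)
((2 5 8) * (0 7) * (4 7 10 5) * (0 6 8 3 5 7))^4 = (0 8 10 2 7 4 6)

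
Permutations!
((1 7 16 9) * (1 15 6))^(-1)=(1 6 15 9 16 7)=((1 7 16 9 15 6))^(-1)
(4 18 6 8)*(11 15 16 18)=(4 11 15 16 18 6 8)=[0, 1, 2, 3, 11, 5, 8, 7, 4, 9, 10, 15, 12, 13, 14, 16, 18, 17, 6]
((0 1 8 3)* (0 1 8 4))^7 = (0 3 4 8 1)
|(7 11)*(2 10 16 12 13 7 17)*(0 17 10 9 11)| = 10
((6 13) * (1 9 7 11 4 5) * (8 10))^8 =(13)(1 7 4)(5 9 11)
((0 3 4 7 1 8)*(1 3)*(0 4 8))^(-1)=(0 1)(3 7 4 8)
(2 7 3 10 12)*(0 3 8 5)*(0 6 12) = (0 3 10)(2 7 8 5 6 12) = [3, 1, 7, 10, 4, 6, 12, 8, 5, 9, 0, 11, 2]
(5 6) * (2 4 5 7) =[0, 1, 4, 3, 5, 6, 7, 2] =(2 4 5 6 7)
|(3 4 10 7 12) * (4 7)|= |(3 7 12)(4 10)|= 6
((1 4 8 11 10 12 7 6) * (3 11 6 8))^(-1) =(1 6 8 7 12 10 11 3 4)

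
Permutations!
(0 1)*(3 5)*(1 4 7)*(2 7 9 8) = (0 4 9 8 2 7 1)(3 5) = [4, 0, 7, 5, 9, 3, 6, 1, 2, 8]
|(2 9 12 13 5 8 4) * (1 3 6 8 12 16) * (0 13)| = 8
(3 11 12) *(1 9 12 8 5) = (1 9 12 3 11 8 5) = [0, 9, 2, 11, 4, 1, 6, 7, 5, 12, 10, 8, 3]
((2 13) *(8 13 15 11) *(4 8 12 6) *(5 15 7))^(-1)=((2 7 5 15 11 12 6 4 8 13))^(-1)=(2 13 8 4 6 12 11 15 5 7)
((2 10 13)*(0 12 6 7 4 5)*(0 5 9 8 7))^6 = ((0 12 6)(2 10 13)(4 9 8 7))^6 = (13)(4 8)(7 9)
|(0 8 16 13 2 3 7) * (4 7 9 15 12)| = 11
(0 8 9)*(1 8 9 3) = (0 9)(1 8 3) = [9, 8, 2, 1, 4, 5, 6, 7, 3, 0]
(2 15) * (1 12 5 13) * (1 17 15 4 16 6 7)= (1 12 5 13 17 15 2 4 16 6 7)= [0, 12, 4, 3, 16, 13, 7, 1, 8, 9, 10, 11, 5, 17, 14, 2, 6, 15]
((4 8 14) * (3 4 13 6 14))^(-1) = (3 8 4)(6 13 14)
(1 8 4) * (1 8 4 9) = (1 4 8 9) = [0, 4, 2, 3, 8, 5, 6, 7, 9, 1]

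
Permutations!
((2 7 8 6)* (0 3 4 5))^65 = ((0 3 4 5)(2 7 8 6))^65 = (0 3 4 5)(2 7 8 6)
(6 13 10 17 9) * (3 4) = [0, 1, 2, 4, 3, 5, 13, 7, 8, 6, 17, 11, 12, 10, 14, 15, 16, 9] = (3 4)(6 13 10 17 9)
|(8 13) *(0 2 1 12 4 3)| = |(0 2 1 12 4 3)(8 13)| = 6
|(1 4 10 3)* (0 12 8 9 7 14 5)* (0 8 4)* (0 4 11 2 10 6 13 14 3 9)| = 15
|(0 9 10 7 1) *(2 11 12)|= 15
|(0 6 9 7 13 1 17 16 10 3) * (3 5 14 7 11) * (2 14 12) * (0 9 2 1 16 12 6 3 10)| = |(0 3 9 11 10 5 6 2 14 7 13 16)(1 17 12)| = 12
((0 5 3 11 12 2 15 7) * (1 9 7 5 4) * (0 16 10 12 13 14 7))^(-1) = ((0 4 1 9)(2 15 5 3 11 13 14 7 16 10 12))^(-1) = (0 9 1 4)(2 12 10 16 7 14 13 11 3 5 15)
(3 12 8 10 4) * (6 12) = [0, 1, 2, 6, 3, 5, 12, 7, 10, 9, 4, 11, 8] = (3 6 12 8 10 4)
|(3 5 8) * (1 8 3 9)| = |(1 8 9)(3 5)| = 6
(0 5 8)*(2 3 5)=[2, 1, 3, 5, 4, 8, 6, 7, 0]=(0 2 3 5 8)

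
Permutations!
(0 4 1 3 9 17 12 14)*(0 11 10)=(0 4 1 3 9 17 12 14 11 10)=[4, 3, 2, 9, 1, 5, 6, 7, 8, 17, 0, 10, 14, 13, 11, 15, 16, 12]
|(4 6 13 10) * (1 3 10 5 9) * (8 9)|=9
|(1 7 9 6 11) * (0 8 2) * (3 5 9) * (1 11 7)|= |(11)(0 8 2)(3 5 9 6 7)|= 15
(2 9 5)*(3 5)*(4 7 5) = (2 9 3 4 7 5) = [0, 1, 9, 4, 7, 2, 6, 5, 8, 3]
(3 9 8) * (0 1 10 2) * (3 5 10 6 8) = (0 1 6 8 5 10 2)(3 9) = [1, 6, 0, 9, 4, 10, 8, 7, 5, 3, 2]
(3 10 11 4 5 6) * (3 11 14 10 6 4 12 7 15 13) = (3 6 11 12 7 15 13)(4 5)(10 14) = [0, 1, 2, 6, 5, 4, 11, 15, 8, 9, 14, 12, 7, 3, 10, 13]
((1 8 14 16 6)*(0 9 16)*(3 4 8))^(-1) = ((0 9 16 6 1 3 4 8 14))^(-1) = (0 14 8 4 3 1 6 16 9)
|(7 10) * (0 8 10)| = 4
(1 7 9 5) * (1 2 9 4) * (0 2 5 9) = (9)(0 2)(1 7 4) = [2, 7, 0, 3, 1, 5, 6, 4, 8, 9]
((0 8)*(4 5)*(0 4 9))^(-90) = (9)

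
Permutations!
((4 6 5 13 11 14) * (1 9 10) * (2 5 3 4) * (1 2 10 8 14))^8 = ((1 9 8 14 10 2 5 13 11)(3 4 6))^8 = (1 11 13 5 2 10 14 8 9)(3 6 4)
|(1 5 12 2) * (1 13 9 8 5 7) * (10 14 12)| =|(1 7)(2 13 9 8 5 10 14 12)| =8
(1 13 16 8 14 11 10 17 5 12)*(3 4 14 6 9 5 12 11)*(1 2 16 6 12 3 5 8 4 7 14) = [0, 13, 16, 7, 1, 11, 9, 14, 12, 8, 17, 10, 2, 6, 5, 15, 4, 3] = (1 13 6 9 8 12 2 16 4)(3 7 14 5 11 10 17)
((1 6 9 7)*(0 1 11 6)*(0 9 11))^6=((0 1 9 7)(6 11))^6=(11)(0 9)(1 7)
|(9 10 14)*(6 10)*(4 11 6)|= |(4 11 6 10 14 9)|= 6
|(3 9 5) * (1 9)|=4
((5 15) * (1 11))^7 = ((1 11)(5 15))^7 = (1 11)(5 15)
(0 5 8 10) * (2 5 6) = [6, 1, 5, 3, 4, 8, 2, 7, 10, 9, 0] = (0 6 2 5 8 10)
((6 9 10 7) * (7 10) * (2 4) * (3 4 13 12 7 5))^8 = (2 4 3 5 9 6 7 12 13)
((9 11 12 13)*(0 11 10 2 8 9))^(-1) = ((0 11 12 13)(2 8 9 10))^(-1) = (0 13 12 11)(2 10 9 8)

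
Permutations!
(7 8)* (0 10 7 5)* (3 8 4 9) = (0 10 7 4 9 3 8 5) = [10, 1, 2, 8, 9, 0, 6, 4, 5, 3, 7]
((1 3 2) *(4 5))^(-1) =((1 3 2)(4 5))^(-1) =(1 2 3)(4 5)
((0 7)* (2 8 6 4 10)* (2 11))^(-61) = (0 7)(2 11 10 4 6 8)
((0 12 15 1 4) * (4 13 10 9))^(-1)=(0 4 9 10 13 1 15 12)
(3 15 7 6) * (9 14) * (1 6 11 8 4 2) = (1 6 3 15 7 11 8 4 2)(9 14) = [0, 6, 1, 15, 2, 5, 3, 11, 4, 14, 10, 8, 12, 13, 9, 7]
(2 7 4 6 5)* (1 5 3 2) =[0, 5, 7, 2, 6, 1, 3, 4] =(1 5)(2 7 4 6 3)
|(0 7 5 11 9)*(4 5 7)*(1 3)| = 10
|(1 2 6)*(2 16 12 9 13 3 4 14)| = 10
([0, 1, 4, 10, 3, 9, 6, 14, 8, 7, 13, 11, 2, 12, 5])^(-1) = (2 12 13 10 3 4)(5 14 7 9)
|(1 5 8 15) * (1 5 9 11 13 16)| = |(1 9 11 13 16)(5 8 15)| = 15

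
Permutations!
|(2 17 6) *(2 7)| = 4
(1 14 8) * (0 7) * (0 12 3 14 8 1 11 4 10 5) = (0 7 12 3 14 1 8 11 4 10 5) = [7, 8, 2, 14, 10, 0, 6, 12, 11, 9, 5, 4, 3, 13, 1]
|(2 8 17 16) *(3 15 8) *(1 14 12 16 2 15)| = 9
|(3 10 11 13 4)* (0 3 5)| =|(0 3 10 11 13 4 5)| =7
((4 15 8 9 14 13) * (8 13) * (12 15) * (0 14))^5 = ((0 14 8 9)(4 12 15 13))^5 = (0 14 8 9)(4 12 15 13)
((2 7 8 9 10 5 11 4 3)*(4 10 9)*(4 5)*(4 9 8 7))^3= (5 9 11 8 10)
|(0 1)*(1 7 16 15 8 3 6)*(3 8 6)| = 6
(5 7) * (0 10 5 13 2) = (0 10 5 7 13 2) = [10, 1, 0, 3, 4, 7, 6, 13, 8, 9, 5, 11, 12, 2]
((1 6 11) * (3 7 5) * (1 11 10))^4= ((11)(1 6 10)(3 7 5))^4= (11)(1 6 10)(3 7 5)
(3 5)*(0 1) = (0 1)(3 5) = [1, 0, 2, 5, 4, 3]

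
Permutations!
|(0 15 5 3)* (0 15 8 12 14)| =|(0 8 12 14)(3 15 5)| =12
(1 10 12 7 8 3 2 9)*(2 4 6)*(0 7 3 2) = [7, 10, 9, 4, 6, 5, 0, 8, 2, 1, 12, 11, 3] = (0 7 8 2 9 1 10 12 3 4 6)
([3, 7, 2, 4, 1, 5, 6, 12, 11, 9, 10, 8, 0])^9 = (0 1)(3 7)(4 12)(8 11)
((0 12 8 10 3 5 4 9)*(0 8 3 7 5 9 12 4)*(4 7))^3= (3 10)(4 9)(8 12)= ((0 7 5)(3 9 8 10 4 12))^3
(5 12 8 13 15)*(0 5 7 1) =(0 5 12 8 13 15 7 1) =[5, 0, 2, 3, 4, 12, 6, 1, 13, 9, 10, 11, 8, 15, 14, 7]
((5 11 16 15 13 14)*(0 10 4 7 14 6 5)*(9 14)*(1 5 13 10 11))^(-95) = (0 10 14 15 9 16 7 11 4)(1 5)(6 13)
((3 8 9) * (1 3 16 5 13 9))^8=(16)(1 8 3)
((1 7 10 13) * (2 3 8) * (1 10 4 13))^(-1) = ((1 7 4 13 10)(2 3 8))^(-1) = (1 10 13 4 7)(2 8 3)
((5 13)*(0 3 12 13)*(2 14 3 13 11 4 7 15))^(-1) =((0 13 5)(2 14 3 12 11 4 7 15))^(-1) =(0 5 13)(2 15 7 4 11 12 3 14)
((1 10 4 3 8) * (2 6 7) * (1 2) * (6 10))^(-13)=((1 6 7)(2 10 4 3 8))^(-13)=(1 7 6)(2 4 8 10 3)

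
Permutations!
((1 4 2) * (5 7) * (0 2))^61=((0 2 1 4)(5 7))^61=(0 2 1 4)(5 7)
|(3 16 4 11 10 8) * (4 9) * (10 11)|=|(3 16 9 4 10 8)|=6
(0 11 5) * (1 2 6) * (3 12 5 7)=(0 11 7 3 12 5)(1 2 6)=[11, 2, 6, 12, 4, 0, 1, 3, 8, 9, 10, 7, 5]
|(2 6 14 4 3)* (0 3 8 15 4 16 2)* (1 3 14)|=|(0 14 16 2 6 1 3)(4 8 15)|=21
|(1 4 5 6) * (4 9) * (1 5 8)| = 4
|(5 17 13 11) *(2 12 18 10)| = |(2 12 18 10)(5 17 13 11)| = 4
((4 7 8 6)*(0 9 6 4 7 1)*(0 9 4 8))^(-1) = ((0 4 1 9 6 7))^(-1) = (0 7 6 9 1 4)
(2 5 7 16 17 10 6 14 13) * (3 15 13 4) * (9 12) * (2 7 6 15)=(2 5 6 14 4 3)(7 16 17 10 15 13)(9 12)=[0, 1, 5, 2, 3, 6, 14, 16, 8, 12, 15, 11, 9, 7, 4, 13, 17, 10]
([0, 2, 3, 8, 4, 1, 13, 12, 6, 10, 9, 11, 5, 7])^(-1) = (1 5 12 7 13 6 8 3 2)(9 10)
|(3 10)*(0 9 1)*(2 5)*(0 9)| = 2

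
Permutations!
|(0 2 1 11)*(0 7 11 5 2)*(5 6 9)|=|(1 6 9 5 2)(7 11)|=10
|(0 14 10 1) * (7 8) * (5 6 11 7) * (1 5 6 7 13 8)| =12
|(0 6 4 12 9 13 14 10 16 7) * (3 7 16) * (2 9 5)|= 12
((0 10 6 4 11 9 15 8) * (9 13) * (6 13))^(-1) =(0 8 15 9 13 10)(4 6 11)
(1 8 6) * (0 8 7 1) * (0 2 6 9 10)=(0 8 9 10)(1 7)(2 6)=[8, 7, 6, 3, 4, 5, 2, 1, 9, 10, 0]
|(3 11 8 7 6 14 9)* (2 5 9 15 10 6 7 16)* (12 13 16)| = |(2 5 9 3 11 8 12 13 16)(6 14 15 10)| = 36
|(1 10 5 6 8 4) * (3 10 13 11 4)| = |(1 13 11 4)(3 10 5 6 8)| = 20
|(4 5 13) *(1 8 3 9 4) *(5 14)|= 8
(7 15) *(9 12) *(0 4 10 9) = (0 4 10 9 12)(7 15) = [4, 1, 2, 3, 10, 5, 6, 15, 8, 12, 9, 11, 0, 13, 14, 7]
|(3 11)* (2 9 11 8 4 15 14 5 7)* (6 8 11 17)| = |(2 9 17 6 8 4 15 14 5 7)(3 11)| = 10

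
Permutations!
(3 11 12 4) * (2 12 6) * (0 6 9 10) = (0 6 2 12 4 3 11 9 10) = [6, 1, 12, 11, 3, 5, 2, 7, 8, 10, 0, 9, 4]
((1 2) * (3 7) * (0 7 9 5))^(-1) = ((0 7 3 9 5)(1 2))^(-1) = (0 5 9 3 7)(1 2)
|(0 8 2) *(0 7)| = |(0 8 2 7)| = 4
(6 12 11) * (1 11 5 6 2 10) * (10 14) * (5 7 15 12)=(1 11 2 14 10)(5 6)(7 15 12)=[0, 11, 14, 3, 4, 6, 5, 15, 8, 9, 1, 2, 7, 13, 10, 12]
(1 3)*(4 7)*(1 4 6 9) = (1 3 4 7 6 9) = [0, 3, 2, 4, 7, 5, 9, 6, 8, 1]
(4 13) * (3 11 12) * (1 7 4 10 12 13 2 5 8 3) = (1 7 4 2 5 8 3 11 13 10 12) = [0, 7, 5, 11, 2, 8, 6, 4, 3, 9, 12, 13, 1, 10]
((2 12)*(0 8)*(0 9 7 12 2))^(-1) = (0 12 7 9 8)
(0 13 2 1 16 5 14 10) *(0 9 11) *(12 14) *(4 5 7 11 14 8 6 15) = (0 13 2 1 16 7 11)(4 5 12 8 6 15)(9 14 10) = [13, 16, 1, 3, 5, 12, 15, 11, 6, 14, 9, 0, 8, 2, 10, 4, 7]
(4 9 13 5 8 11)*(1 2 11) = (1 2 11 4 9 13 5 8) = [0, 2, 11, 3, 9, 8, 6, 7, 1, 13, 10, 4, 12, 5]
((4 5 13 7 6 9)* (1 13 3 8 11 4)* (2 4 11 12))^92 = ((1 13 7 6 9)(2 4 5 3 8 12))^92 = (1 7 9 13 6)(2 5 8)(3 12 4)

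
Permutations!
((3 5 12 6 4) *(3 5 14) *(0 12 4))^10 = ((0 12 6)(3 14)(4 5))^10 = (14)(0 12 6)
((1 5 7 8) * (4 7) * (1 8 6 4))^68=(8)(4 6 7)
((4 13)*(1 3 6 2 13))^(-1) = (1 4 13 2 6 3)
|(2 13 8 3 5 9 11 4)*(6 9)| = 9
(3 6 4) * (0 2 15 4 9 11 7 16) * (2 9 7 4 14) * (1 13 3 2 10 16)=(0 9 11 4 2 15 14 10 16)(1 13 3 6 7)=[9, 13, 15, 6, 2, 5, 7, 1, 8, 11, 16, 4, 12, 3, 10, 14, 0]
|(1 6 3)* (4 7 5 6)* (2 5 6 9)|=15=|(1 4 7 6 3)(2 5 9)|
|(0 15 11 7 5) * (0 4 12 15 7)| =7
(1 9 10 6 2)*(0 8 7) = (0 8 7)(1 9 10 6 2) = [8, 9, 1, 3, 4, 5, 2, 0, 7, 10, 6]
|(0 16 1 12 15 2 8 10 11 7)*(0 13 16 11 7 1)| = |(0 11 1 12 15 2 8 10 7 13 16)| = 11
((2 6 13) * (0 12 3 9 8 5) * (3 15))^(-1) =(0 5 8 9 3 15 12)(2 13 6) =((0 12 15 3 9 8 5)(2 6 13))^(-1)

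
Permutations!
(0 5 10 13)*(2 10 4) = (0 5 4 2 10 13) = [5, 1, 10, 3, 2, 4, 6, 7, 8, 9, 13, 11, 12, 0]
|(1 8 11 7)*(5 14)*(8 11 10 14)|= |(1 11 7)(5 8 10 14)|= 12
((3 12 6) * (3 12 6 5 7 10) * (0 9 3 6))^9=((0 9 3)(5 7 10 6 12))^9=(5 12 6 10 7)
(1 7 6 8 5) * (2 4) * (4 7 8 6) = [0, 8, 7, 3, 2, 1, 6, 4, 5] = (1 8 5)(2 7 4)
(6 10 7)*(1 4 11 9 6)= (1 4 11 9 6 10 7)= [0, 4, 2, 3, 11, 5, 10, 1, 8, 6, 7, 9]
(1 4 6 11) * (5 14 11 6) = (1 4 5 14 11) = [0, 4, 2, 3, 5, 14, 6, 7, 8, 9, 10, 1, 12, 13, 11]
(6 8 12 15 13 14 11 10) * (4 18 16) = (4 18 16)(6 8 12 15 13 14 11 10) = [0, 1, 2, 3, 18, 5, 8, 7, 12, 9, 6, 10, 15, 14, 11, 13, 4, 17, 16]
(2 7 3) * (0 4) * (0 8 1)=(0 4 8 1)(2 7 3)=[4, 0, 7, 2, 8, 5, 6, 3, 1]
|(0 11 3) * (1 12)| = |(0 11 3)(1 12)| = 6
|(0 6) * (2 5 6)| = 4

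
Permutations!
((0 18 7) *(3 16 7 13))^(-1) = ((0 18 13 3 16 7))^(-1) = (0 7 16 3 13 18)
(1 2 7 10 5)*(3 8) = (1 2 7 10 5)(3 8) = [0, 2, 7, 8, 4, 1, 6, 10, 3, 9, 5]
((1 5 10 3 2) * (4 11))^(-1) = ((1 5 10 3 2)(4 11))^(-1) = (1 2 3 10 5)(4 11)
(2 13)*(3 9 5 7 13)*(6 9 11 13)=[0, 1, 3, 11, 4, 7, 9, 6, 8, 5, 10, 13, 12, 2]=(2 3 11 13)(5 7 6 9)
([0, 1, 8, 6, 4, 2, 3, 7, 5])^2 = [0, 1, 5, 3, 4, 8, 6, 7, 2]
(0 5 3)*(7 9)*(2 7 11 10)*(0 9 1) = [5, 0, 7, 9, 4, 3, 6, 1, 8, 11, 2, 10] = (0 5 3 9 11 10 2 7 1)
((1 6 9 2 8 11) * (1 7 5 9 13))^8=(1 13 6)(2 11 5)(7 9 8)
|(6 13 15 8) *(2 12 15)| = 6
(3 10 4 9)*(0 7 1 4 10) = [7, 4, 2, 0, 9, 5, 6, 1, 8, 3, 10] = (10)(0 7 1 4 9 3)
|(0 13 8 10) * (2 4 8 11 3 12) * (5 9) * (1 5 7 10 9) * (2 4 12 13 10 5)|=24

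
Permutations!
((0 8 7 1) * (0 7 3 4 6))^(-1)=(0 6 4 3 8)(1 7)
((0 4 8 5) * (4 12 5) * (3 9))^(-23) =((0 12 5)(3 9)(4 8))^(-23) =(0 12 5)(3 9)(4 8)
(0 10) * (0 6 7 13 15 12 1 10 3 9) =(0 3 9)(1 10 6 7 13 15 12) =[3, 10, 2, 9, 4, 5, 7, 13, 8, 0, 6, 11, 1, 15, 14, 12]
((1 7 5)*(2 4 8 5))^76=(1 8 2)(4 7 5)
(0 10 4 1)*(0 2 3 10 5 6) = [5, 2, 3, 10, 1, 6, 0, 7, 8, 9, 4] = (0 5 6)(1 2 3 10 4)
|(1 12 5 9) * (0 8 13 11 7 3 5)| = 10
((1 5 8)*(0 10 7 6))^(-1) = ((0 10 7 6)(1 5 8))^(-1) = (0 6 7 10)(1 8 5)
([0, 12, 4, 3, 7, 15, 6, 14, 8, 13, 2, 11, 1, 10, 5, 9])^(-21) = (1 12)(2 9 14)(4 13 5)(7 10 15)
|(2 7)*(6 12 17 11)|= 4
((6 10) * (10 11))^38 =(6 10 11) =((6 11 10))^38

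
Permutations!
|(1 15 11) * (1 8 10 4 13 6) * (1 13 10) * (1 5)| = 10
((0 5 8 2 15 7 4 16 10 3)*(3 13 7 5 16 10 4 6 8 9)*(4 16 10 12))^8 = ((16)(0 10 13 7 6 8 2 15 5 9 3)(4 12))^8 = (16)(0 5 8 13 3 15 6 10 9 2 7)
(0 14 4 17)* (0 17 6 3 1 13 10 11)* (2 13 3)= [14, 3, 13, 1, 6, 5, 2, 7, 8, 9, 11, 0, 12, 10, 4, 15, 16, 17]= (17)(0 14 4 6 2 13 10 11)(1 3)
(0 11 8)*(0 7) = (0 11 8 7) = [11, 1, 2, 3, 4, 5, 6, 0, 7, 9, 10, 8]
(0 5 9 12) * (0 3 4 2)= (0 5 9 12 3 4 2)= [5, 1, 0, 4, 2, 9, 6, 7, 8, 12, 10, 11, 3]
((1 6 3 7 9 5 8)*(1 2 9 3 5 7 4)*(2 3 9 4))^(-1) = ((1 6 5 8 3 2 4)(7 9))^(-1) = (1 4 2 3 8 5 6)(7 9)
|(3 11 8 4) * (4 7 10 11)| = 4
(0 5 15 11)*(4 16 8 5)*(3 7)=(0 4 16 8 5 15 11)(3 7)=[4, 1, 2, 7, 16, 15, 6, 3, 5, 9, 10, 0, 12, 13, 14, 11, 8]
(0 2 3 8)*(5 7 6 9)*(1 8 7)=(0 2 3 7 6 9 5 1 8)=[2, 8, 3, 7, 4, 1, 9, 6, 0, 5]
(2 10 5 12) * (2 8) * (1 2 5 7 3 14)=(1 2 10 7 3 14)(5 12 8)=[0, 2, 10, 14, 4, 12, 6, 3, 5, 9, 7, 11, 8, 13, 1]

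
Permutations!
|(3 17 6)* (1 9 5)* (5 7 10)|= |(1 9 7 10 5)(3 17 6)|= 15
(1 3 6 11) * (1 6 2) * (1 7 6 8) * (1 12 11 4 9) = (1 3 2 7 6 4 9)(8 12 11) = [0, 3, 7, 2, 9, 5, 4, 6, 12, 1, 10, 8, 11]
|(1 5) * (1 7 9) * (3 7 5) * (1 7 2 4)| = 4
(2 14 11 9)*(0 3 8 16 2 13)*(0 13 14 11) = (0 3 8 16 2 11 9 14) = [3, 1, 11, 8, 4, 5, 6, 7, 16, 14, 10, 9, 12, 13, 0, 15, 2]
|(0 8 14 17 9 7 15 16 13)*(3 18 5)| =|(0 8 14 17 9 7 15 16 13)(3 18 5)| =9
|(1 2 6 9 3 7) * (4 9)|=|(1 2 6 4 9 3 7)|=7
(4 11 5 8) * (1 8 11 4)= (1 8)(5 11)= [0, 8, 2, 3, 4, 11, 6, 7, 1, 9, 10, 5]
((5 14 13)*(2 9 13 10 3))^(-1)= ((2 9 13 5 14 10 3))^(-1)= (2 3 10 14 5 13 9)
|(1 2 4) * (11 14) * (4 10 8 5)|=|(1 2 10 8 5 4)(11 14)|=6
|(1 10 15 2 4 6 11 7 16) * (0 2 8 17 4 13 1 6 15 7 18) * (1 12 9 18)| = |(0 2 13 12 9 18)(1 10 7 16 6 11)(4 15 8 17)| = 12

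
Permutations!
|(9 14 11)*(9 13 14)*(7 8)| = 6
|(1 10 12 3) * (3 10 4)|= |(1 4 3)(10 12)|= 6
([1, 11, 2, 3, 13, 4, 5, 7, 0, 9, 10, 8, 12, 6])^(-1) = [8, 0, 2, 3, 5, 6, 13, 7, 11, 9, 10, 1, 12, 4]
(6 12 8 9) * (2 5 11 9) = (2 5 11 9 6 12 8) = [0, 1, 5, 3, 4, 11, 12, 7, 2, 6, 10, 9, 8]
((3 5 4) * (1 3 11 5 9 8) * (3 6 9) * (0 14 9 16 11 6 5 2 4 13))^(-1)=(0 13 5 1 8 9 14)(2 11 16 6 4)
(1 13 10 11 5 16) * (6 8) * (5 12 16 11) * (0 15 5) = [15, 13, 2, 3, 4, 11, 8, 7, 6, 9, 0, 12, 16, 10, 14, 5, 1] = (0 15 5 11 12 16 1 13 10)(6 8)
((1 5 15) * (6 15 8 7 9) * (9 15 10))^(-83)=(1 8 15 5 7)(6 10 9)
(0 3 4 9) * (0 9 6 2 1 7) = [3, 7, 1, 4, 6, 5, 2, 0, 8, 9] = (9)(0 3 4 6 2 1 7)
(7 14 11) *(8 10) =(7 14 11)(8 10) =[0, 1, 2, 3, 4, 5, 6, 14, 10, 9, 8, 7, 12, 13, 11]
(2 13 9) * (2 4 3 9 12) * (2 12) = (2 13)(3 9 4) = [0, 1, 13, 9, 3, 5, 6, 7, 8, 4, 10, 11, 12, 2]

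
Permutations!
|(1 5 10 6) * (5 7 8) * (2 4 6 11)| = 9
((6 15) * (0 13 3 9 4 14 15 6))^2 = ((0 13 3 9 4 14 15))^2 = (0 3 4 15 13 9 14)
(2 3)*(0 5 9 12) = [5, 1, 3, 2, 4, 9, 6, 7, 8, 12, 10, 11, 0] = (0 5 9 12)(2 3)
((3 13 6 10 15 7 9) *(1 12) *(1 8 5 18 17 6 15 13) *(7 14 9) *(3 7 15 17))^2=(1 8 18)(3 12 5)(6 13)(7 14)(9 15)(10 17)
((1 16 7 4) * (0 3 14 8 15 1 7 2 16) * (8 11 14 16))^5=(0 15 2 3 1 8 16)(4 7)(11 14)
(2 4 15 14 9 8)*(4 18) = (2 18 4 15 14 9 8) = [0, 1, 18, 3, 15, 5, 6, 7, 2, 8, 10, 11, 12, 13, 9, 14, 16, 17, 4]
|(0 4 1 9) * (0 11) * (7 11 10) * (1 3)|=8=|(0 4 3 1 9 10 7 11)|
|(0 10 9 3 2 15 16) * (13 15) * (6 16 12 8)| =11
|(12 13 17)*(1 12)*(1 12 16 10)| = 3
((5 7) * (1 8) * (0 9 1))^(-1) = (0 8 1 9)(5 7)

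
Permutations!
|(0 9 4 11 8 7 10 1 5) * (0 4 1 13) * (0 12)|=11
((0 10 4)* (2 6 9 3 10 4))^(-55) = (10)(0 4)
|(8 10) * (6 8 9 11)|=5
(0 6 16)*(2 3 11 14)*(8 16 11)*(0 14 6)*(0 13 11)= (0 13 11 6)(2 3 8 16 14)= [13, 1, 3, 8, 4, 5, 0, 7, 16, 9, 10, 6, 12, 11, 2, 15, 14]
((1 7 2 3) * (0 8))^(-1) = ((0 8)(1 7 2 3))^(-1) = (0 8)(1 3 2 7)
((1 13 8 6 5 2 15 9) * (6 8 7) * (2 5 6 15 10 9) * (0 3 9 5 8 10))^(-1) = (0 2 15 7 13 1 9 3)(5 10 8)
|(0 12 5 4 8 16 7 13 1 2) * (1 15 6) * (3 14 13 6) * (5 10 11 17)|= |(0 12 10 11 17 5 4 8 16 7 6 1 2)(3 14 13 15)|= 52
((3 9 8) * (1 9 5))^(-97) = ((1 9 8 3 5))^(-97) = (1 3 9 5 8)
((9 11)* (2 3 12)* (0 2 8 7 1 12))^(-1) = (0 3 2)(1 7 8 12)(9 11) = ((0 2 3)(1 12 8 7)(9 11))^(-1)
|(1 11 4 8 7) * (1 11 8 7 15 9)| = 12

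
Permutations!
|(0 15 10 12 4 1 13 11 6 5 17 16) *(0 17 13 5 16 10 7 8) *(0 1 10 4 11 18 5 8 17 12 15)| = 60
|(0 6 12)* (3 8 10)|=|(0 6 12)(3 8 10)|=3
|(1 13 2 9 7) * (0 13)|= 6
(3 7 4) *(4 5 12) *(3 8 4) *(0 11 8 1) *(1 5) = (0 11 8 4 5 12 3 7 1) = [11, 0, 2, 7, 5, 12, 6, 1, 4, 9, 10, 8, 3]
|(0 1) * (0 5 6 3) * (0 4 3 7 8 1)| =10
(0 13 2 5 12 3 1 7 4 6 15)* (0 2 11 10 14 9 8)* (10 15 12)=(0 13 11 15 2 5 10 14 9 8)(1 7 4 6 12 3)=[13, 7, 5, 1, 6, 10, 12, 4, 0, 8, 14, 15, 3, 11, 9, 2]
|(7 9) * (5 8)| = 2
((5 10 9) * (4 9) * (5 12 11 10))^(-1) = (4 10 11 12 9)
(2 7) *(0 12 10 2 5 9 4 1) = (0 12 10 2 7 5 9 4 1) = [12, 0, 7, 3, 1, 9, 6, 5, 8, 4, 2, 11, 10]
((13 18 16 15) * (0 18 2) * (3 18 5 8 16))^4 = (18)(0 15 5 13 8 2 16)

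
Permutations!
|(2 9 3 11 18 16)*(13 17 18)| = |(2 9 3 11 13 17 18 16)| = 8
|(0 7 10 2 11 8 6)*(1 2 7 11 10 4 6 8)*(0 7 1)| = |(0 11)(1 2 10)(4 6 7)| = 6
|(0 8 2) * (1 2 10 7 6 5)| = |(0 8 10 7 6 5 1 2)| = 8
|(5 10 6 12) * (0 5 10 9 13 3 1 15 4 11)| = |(0 5 9 13 3 1 15 4 11)(6 12 10)| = 9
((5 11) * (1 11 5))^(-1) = ((1 11))^(-1) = (1 11)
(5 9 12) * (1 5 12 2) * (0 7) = [7, 5, 1, 3, 4, 9, 6, 0, 8, 2, 10, 11, 12] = (12)(0 7)(1 5 9 2)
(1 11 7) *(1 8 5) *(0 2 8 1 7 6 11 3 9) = (0 2 8 5 7 1 3 9)(6 11) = [2, 3, 8, 9, 4, 7, 11, 1, 5, 0, 10, 6]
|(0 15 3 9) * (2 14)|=|(0 15 3 9)(2 14)|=4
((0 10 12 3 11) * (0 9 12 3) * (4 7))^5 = (0 12 9 11 3 10)(4 7)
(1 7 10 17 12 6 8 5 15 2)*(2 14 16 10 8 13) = (1 7 8 5 15 14 16 10 17 12 6 13 2) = [0, 7, 1, 3, 4, 15, 13, 8, 5, 9, 17, 11, 6, 2, 16, 14, 10, 12]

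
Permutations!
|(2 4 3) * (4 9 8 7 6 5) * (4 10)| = |(2 9 8 7 6 5 10 4 3)| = 9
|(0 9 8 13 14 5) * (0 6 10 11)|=9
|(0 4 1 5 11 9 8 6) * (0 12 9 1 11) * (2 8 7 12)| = 15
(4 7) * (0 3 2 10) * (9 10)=(0 3 2 9 10)(4 7)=[3, 1, 9, 2, 7, 5, 6, 4, 8, 10, 0]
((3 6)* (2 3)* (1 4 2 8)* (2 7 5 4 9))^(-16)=((1 9 2 3 6 8)(4 7 5))^(-16)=(1 2 6)(3 8 9)(4 5 7)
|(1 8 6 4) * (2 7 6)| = 6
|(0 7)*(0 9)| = 3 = |(0 7 9)|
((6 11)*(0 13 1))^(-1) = ((0 13 1)(6 11))^(-1) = (0 1 13)(6 11)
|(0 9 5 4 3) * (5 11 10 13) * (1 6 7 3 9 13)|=11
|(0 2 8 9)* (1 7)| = |(0 2 8 9)(1 7)| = 4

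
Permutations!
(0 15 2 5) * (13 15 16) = (0 16 13 15 2 5) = [16, 1, 5, 3, 4, 0, 6, 7, 8, 9, 10, 11, 12, 15, 14, 2, 13]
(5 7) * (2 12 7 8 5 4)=(2 12 7 4)(5 8)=[0, 1, 12, 3, 2, 8, 6, 4, 5, 9, 10, 11, 7]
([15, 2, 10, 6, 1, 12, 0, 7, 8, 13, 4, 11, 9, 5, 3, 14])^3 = [3, 4, 1, 15, 10, 13, 14, 7, 8, 12, 2, 11, 5, 9, 0, 6]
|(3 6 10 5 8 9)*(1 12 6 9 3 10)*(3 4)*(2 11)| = |(1 12 6)(2 11)(3 9 10 5 8 4)| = 6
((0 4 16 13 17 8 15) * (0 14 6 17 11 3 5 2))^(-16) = ((0 4 16 13 11 3 5 2)(6 17 8 15 14))^(-16) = (6 14 15 8 17)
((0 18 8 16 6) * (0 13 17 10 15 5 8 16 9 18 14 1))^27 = (5 17 16 8 10 6 9 15 13 18)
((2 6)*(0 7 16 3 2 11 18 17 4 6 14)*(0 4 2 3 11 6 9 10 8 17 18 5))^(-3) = ((18)(0 7 16 11 5)(2 14 4 9 10 8 17))^(-3) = (18)(0 16 5 7 11)(2 10 14 8 4 17 9)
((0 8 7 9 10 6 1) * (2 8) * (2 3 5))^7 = (0 10 8 3 6 7 5 1 9 2)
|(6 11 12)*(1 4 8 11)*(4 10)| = |(1 10 4 8 11 12 6)| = 7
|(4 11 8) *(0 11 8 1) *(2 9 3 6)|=12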